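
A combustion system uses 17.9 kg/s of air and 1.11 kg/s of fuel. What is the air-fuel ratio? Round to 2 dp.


AFR = m_air / m_fuel
AFR = 17.9 / 1.11 = 16.13


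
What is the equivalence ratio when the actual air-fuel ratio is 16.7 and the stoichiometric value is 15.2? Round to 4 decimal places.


phi = AFR_stoich / AFR_actual
phi = 15.2 / 16.7 = 0.9102


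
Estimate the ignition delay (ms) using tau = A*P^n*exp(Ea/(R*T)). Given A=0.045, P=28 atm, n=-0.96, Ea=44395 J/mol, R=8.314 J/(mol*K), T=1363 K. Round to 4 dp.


tau = A * P^n * exp(Ea/(R*T))
P^n = 28^(-0.96) = 0.04080640
Ea/(R*T) = 44395/(8.314*1363) = 3.917673
exp(Ea/(R*T)) = 50.283300
tau = 0.045 * 0.04080640 * 50.283300 = 0.0923 ms


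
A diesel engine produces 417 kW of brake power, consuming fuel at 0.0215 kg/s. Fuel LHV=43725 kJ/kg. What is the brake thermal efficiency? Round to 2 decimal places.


eta_BTE = (BP / (mf * LHV)) * 100
Denominator = 0.0215 * 43725 = 940.0875 kW
eta_BTE = (417 / 940.0875) * 100 = 44.36%


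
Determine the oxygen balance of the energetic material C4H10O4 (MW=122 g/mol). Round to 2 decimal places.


OB = -1600 * (2C + H/2 - O) / MW
Inner = 2*4 + 10/2 - 4 = 9.00
OB = -1600 * 9.00 / 122 = -118.03%


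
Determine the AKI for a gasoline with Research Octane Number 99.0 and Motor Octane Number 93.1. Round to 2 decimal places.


AKI = (RON + MON) / 2
AKI = (99.0 + 93.1) / 2
AKI = 192.1 / 2 = 96.05


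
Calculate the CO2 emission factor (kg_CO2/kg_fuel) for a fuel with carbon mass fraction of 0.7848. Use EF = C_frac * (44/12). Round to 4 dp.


EF = C_frac * (M_CO2 / M_C)
EF = 0.7848 * (44/12)
EF = 0.7848 * 3.666667 = 2.8776 kg_CO2/kg_fuel


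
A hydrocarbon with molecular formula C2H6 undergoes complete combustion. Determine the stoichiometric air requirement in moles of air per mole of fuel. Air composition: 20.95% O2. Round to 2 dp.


Balanced combustion: C2H6 + 3.5 O2 -> 2 CO2 + 3 H2O
O2 needed = C + H/4 = 2 + 6/4 = 3.50 moles
Air moles = O2 / 0.2095 = 3.50 / 0.2095 = 16.71 moles air


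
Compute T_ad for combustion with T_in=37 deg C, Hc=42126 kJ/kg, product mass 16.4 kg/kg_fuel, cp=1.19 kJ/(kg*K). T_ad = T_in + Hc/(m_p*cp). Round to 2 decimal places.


T_ad = T_in + Hc / (m_p * cp)
Denominator = 16.4 * 1.19 = 19.5160
Temperature rise = 42126 / 19.5160 = 2158.54 K
T_ad = 37 + 2158.54 = 2195.54 deg C


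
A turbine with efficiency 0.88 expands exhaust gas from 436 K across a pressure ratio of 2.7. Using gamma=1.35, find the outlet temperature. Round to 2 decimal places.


T_out = T_in * (1 - eta * (1 - PR^(-(gamma-1)/gamma)))
Exponent = -(1.35-1)/1.35 = -0.25925926
PR^exp = 2.7^(-0.25925926) = 0.77297411
Factor = 1 - 0.88*(1 - 0.77297411) = 0.80021722
T_out = 436 * 0.80021722 = 348.89 K


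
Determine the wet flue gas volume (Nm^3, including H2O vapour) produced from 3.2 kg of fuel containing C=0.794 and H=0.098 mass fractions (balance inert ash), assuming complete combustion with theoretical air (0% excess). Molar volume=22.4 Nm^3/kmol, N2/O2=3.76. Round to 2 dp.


Per kg fuel: CO2 = (C/12 kmol)*22.4 = (0.794/12)*22.4 = 1.48213 Nm^3
Per kg fuel: H2O = (H/2 kmol)*22.4 = (0.098/2)*22.4 = 1.09760 Nm^3
O2 needed per kg fuel = C/12 + H/4 = 0.794/12 + 0.098/4 = 0.09066667 kmol
Per kg fuel: N2 = O2*3.76*22.4 = 0.09066667*3.76*22.4 = 7.63631 Nm^3
Total per kg = 1.48213 + 1.09760 + 7.63631 = 10.21604 Nm^3
Total = 10.21604 * 3.2 = 32.69 Nm^3


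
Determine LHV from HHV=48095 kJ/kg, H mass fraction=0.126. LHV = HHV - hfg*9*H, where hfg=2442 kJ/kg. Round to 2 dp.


LHV = HHV - hfg * 9 * H
Water correction = 2442 * 9 * 0.126 = 2769.228 kJ/kg
LHV = 48095 - 2769.228 = 45325.77 kJ/kg


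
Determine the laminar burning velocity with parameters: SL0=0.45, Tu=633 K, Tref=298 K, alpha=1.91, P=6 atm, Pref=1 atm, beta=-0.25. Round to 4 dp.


SL = SL0 * (Tu/Tref)^alpha * (P/Pref)^beta
T ratio = 633/298 = 2.12416107
(T ratio)^alpha = 2.12416107^1.91 = 4.216266
(P/Pref)^beta = 6^(-0.25) = 0.638943
SL = 0.45 * 4.216266 * 0.638943 = 1.2123 m/s


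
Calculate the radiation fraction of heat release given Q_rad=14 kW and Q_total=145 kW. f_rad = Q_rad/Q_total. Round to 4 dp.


f_rad = Q_rad / Q_total
f_rad = 14 / 145 = 0.0966


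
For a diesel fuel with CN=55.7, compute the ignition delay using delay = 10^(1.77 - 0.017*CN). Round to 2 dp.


delay = 10^(1.77 - 0.017*CN)
Exponent = 1.77 - 0.017*55.7 = 0.8231
delay = 10^0.8231 = 6.65 ms


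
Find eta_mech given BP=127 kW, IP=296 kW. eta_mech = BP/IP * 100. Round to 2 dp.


eta_mech = (BP / IP) * 100
Ratio = 127 / 296 = 0.4291
eta_mech = 0.4291 * 100 = 42.91%


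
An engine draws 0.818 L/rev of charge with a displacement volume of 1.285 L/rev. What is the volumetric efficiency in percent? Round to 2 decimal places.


eta_v = (V_actual / V_disp) * 100
Ratio = 0.818 / 1.285 = 0.6366
eta_v = 0.6366 * 100 = 63.66%


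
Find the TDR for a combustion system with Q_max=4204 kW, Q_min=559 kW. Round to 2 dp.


TDR = Q_max / Q_min
TDR = 4204 / 559 = 7.52


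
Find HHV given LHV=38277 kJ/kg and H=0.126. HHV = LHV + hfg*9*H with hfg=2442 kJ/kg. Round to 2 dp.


HHV = LHV + hfg * 9 * H
Water addition = 2442 * 9 * 0.126 = 2769.228 kJ/kg
HHV = 38277 + 2769.228 = 41046.23 kJ/kg


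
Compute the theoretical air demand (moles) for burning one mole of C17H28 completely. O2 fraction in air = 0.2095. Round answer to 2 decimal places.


Balanced combustion: C17H28 + 24 O2 -> 17 CO2 + 14 H2O
O2 needed = C + H/4 = 17 + 28/4 = 24.00 moles
Air moles = O2 / 0.2095 = 24.00 / 0.2095 = 114.56 moles air


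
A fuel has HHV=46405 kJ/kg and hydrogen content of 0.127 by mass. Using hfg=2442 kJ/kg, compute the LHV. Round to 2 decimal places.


LHV = HHV - hfg * 9 * H
Water correction = 2442 * 9 * 0.127 = 2791.206 kJ/kg
LHV = 46405 - 2791.206 = 43613.79 kJ/kg


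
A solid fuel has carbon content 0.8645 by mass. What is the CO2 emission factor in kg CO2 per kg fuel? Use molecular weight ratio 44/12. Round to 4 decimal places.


EF = C_frac * (M_CO2 / M_C)
EF = 0.8645 * (44/12)
EF = 0.8645 * 3.666667 = 3.1698 kg_CO2/kg_fuel


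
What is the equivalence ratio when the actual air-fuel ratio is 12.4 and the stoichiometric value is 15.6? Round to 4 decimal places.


phi = AFR_stoich / AFR_actual
phi = 15.6 / 12.4 = 1.2581


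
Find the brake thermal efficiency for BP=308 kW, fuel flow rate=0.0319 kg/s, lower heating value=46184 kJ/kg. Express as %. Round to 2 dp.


eta_BTE = (BP / (mf * LHV)) * 100
Denominator = 0.0319 * 46184 = 1473.2696 kW
eta_BTE = (308 / 1473.2696) * 100 = 20.91%


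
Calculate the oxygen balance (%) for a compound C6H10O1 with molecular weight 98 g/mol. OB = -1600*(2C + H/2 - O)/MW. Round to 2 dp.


OB = -1600 * (2C + H/2 - O) / MW
Inner = 2*6 + 10/2 - 1 = 16.00
OB = -1600 * 16.00 / 98 = -261.22%


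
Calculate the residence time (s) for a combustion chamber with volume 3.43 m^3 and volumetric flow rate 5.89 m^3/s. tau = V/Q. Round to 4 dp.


tau = V / Q_flow
tau = 3.43 / 5.89 = 0.5823 s


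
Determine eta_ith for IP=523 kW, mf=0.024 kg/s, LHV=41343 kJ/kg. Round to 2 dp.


eta_ith = (IP / (mf * LHV)) * 100
Denominator = 0.024 * 41343 = 992.2320 kW
eta_ith = (523 / 992.2320) * 100 = 52.71%


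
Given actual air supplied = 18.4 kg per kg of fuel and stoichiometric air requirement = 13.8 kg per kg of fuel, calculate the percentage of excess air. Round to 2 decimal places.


Excess air = actual - stoichiometric = 18.4 - 13.8 = 4.60 kg/kg fuel
Excess air % = (excess / stoich) * 100 = (4.60 / 13.8) * 100 = 33.33%


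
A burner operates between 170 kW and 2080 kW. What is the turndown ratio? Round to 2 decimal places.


TDR = Q_max / Q_min
TDR = 2080 / 170 = 12.24


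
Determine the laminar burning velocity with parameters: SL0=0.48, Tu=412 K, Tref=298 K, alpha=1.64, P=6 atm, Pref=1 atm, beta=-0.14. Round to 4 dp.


SL = SL0 * (Tu/Tref)^alpha * (P/Pref)^beta
T ratio = 412/298 = 1.38255034
(T ratio)^alpha = 1.38255034^1.64 = 1.701049
(P/Pref)^beta = 6^(-0.14) = 0.778142
SL = 0.48 * 1.701049 * 0.778142 = 0.6354 m/s


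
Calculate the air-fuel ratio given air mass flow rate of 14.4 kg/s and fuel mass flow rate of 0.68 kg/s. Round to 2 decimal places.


AFR = m_air / m_fuel
AFR = 14.4 / 0.68 = 21.18


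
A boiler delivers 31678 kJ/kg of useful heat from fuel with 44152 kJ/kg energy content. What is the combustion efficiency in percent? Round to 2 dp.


Efficiency = (Q_useful / Q_fuel) * 100
Efficiency = (31678 / 44152) * 100
Efficiency = 0.7175 * 100 = 71.75%


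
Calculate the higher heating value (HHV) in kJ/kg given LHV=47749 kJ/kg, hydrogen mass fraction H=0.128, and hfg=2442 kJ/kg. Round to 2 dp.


HHV = LHV + hfg * 9 * H
Water addition = 2442 * 9 * 0.128 = 2813.184 kJ/kg
HHV = 47749 + 2813.184 = 50562.18 kJ/kg


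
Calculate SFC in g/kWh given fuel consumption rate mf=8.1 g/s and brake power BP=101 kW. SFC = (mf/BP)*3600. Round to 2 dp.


SFC = (mf / BP) * 3600
Rate = 8.1 / 101 = 0.080198 g/(s*kW)
SFC = 0.080198 * 3600 = 288.71 g/kWh


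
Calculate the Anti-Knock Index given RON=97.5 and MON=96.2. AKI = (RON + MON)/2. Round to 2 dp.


AKI = (RON + MON) / 2
AKI = (97.5 + 96.2) / 2
AKI = 193.7 / 2 = 96.85


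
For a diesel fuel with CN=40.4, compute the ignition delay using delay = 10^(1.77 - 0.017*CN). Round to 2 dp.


delay = 10^(1.77 - 0.017*CN)
Exponent = 1.77 - 0.017*40.4 = 1.0832
delay = 10^1.0832 = 12.11 ms


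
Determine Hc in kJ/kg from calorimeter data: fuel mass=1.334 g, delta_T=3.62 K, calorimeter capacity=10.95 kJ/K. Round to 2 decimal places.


Hc = C_cal * delta_T / m_fuel
Q_released = 10.95 * 3.62 = 39.6390 kJ
m_fuel = 1.334 g = 1.334/1000 kg = 0.001334 kg
Hc = 39.6390 / 0.001334 = 29714.39 kJ/kg


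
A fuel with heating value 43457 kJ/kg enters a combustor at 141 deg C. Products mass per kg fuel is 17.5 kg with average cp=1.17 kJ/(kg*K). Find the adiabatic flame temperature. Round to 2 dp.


T_ad = T_in + Hc / (m_p * cp)
Denominator = 17.5 * 1.17 = 20.4750
Temperature rise = 43457 / 20.4750 = 2122.44 K
T_ad = 141 + 2122.44 = 2263.44 deg C


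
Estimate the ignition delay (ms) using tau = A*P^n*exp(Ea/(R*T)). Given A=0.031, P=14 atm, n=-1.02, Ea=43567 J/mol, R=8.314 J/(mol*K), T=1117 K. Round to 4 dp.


tau = A * P^n * exp(Ea/(R*T))
P^n = 14^(-1.02) = 0.06775626
Ea/(R*T) = 43567/(8.314*1117) = 4.691314
exp(Ea/(R*T)) = 108.996260
tau = 0.031 * 0.06775626 * 108.996260 = 0.2289 ms


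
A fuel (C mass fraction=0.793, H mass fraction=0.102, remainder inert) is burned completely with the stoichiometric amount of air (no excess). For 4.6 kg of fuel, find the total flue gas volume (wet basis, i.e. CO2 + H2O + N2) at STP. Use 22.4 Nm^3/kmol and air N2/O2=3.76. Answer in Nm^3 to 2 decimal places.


Per kg fuel: CO2 = (C/12 kmol)*22.4 = (0.793/12)*22.4 = 1.48027 Nm^3
Per kg fuel: H2O = (H/2 kmol)*22.4 = (0.102/2)*22.4 = 1.14240 Nm^3
O2 needed per kg fuel = C/12 + H/4 = 0.793/12 + 0.102/4 = 0.09158333 kmol
Per kg fuel: N2 = O2*3.76*22.4 = 0.09158333*3.76*22.4 = 7.71351 Nm^3
Total per kg = 1.48027 + 1.14240 + 7.71351 = 10.33618 Nm^3
Total = 10.33618 * 4.6 = 47.55 Nm^3


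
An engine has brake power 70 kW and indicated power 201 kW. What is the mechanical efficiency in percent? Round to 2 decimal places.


eta_mech = (BP / IP) * 100
Ratio = 70 / 201 = 0.3483
eta_mech = 0.3483 * 100 = 34.83%


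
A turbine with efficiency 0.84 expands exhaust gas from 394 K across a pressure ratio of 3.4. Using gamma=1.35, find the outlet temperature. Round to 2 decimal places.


T_out = T_in * (1 - eta * (1 - PR^(-(gamma-1)/gamma)))
Exponent = -(1.35-1)/1.35 = -0.25925926
PR^exp = 3.4^(-0.25925926) = 0.72813041
Factor = 1 - 0.84*(1 - 0.72813041) = 0.77162954
T_out = 394 * 0.77162954 = 304.02 K


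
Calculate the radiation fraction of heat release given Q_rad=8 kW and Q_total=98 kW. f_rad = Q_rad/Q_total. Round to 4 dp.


f_rad = Q_rad / Q_total
f_rad = 8 / 98 = 0.0816


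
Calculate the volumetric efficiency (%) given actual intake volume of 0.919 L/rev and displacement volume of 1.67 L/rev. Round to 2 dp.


eta_v = (V_actual / V_disp) * 100
Ratio = 0.919 / 1.67 = 0.5503
eta_v = 0.5503 * 100 = 55.03%


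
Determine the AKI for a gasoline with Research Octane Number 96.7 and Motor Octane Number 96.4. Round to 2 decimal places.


AKI = (RON + MON) / 2
AKI = (96.7 + 96.4) / 2
AKI = 193.1 / 2 = 96.55


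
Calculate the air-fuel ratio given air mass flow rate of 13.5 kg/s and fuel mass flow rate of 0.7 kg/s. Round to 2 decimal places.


AFR = m_air / m_fuel
AFR = 13.5 / 0.7 = 19.29


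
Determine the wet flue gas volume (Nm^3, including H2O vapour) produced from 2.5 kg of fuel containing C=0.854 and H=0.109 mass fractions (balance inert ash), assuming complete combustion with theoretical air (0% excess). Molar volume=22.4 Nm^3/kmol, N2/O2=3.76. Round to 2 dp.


Per kg fuel: CO2 = (C/12 kmol)*22.4 = (0.854/12)*22.4 = 1.59413 Nm^3
Per kg fuel: H2O = (H/2 kmol)*22.4 = (0.109/2)*22.4 = 1.22080 Nm^3
O2 needed per kg fuel = C/12 + H/4 = 0.854/12 + 0.109/4 = 0.09841667 kmol
Per kg fuel: N2 = O2*3.76*22.4 = 0.09841667*3.76*22.4 = 8.28905 Nm^3
Total per kg = 1.59413 + 1.22080 + 8.28905 = 11.10398 Nm^3
Total = 11.10398 * 2.5 = 27.76 Nm^3


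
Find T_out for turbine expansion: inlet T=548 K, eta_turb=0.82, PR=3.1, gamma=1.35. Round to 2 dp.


T_out = T_in * (1 - eta * (1 - PR^(-(gamma-1)/gamma)))
Exponent = -(1.35-1)/1.35 = -0.25925926
PR^exp = 3.1^(-0.25925926) = 0.74577862
Factor = 1 - 0.82*(1 - 0.74577862) = 0.79153847
T_out = 548 * 0.79153847 = 433.76 K


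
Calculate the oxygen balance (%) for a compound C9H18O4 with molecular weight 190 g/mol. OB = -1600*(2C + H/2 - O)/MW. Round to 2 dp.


OB = -1600 * (2C + H/2 - O) / MW
Inner = 2*9 + 18/2 - 4 = 23.00
OB = -1600 * 23.00 / 190 = -193.68%


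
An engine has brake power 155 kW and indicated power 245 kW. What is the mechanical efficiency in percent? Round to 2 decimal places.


eta_mech = (BP / IP) * 100
Ratio = 155 / 245 = 0.6327
eta_mech = 0.6327 * 100 = 63.27%


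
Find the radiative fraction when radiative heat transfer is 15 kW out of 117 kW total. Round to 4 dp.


f_rad = Q_rad / Q_total
f_rad = 15 / 117 = 0.1282


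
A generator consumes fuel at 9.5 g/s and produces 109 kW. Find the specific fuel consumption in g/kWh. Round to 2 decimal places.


SFC = (mf / BP) * 3600
Rate = 9.5 / 109 = 0.087156 g/(s*kW)
SFC = 0.087156 * 3600 = 313.76 g/kWh


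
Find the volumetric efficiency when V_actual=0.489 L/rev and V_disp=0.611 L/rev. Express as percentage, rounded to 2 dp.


eta_v = (V_actual / V_disp) * 100
Ratio = 0.489 / 0.611 = 0.8003
eta_v = 0.8003 * 100 = 80.03%


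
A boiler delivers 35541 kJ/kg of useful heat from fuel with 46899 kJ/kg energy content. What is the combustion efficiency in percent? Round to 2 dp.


Efficiency = (Q_useful / Q_fuel) * 100
Efficiency = (35541 / 46899) * 100
Efficiency = 0.7578 * 100 = 75.78%


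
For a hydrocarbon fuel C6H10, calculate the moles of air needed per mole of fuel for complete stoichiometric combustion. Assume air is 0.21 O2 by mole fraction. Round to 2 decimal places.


Balanced combustion: C6H10 + 8.5 O2 -> 6 CO2 + 5 H2O
O2 needed = C + H/4 = 6 + 10/4 = 8.50 moles
Air moles = O2 / 0.21 = 8.50 / 0.21 = 40.48 moles air


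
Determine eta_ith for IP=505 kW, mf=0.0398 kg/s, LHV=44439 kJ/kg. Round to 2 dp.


eta_ith = (IP / (mf * LHV)) * 100
Denominator = 0.0398 * 44439 = 1768.6722 kW
eta_ith = (505 / 1768.6722) * 100 = 28.55%


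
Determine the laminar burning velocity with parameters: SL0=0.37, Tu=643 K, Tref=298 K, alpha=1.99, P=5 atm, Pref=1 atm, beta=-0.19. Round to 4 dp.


SL = SL0 * (Tu/Tref)^alpha * (P/Pref)^beta
T ratio = 643/298 = 2.15771812
(T ratio)^alpha = 2.15771812^1.99 = 4.620080
(P/Pref)^beta = 5^(-0.19) = 0.736539
SL = 0.37 * 4.620080 * 0.736539 = 1.2591 m/s


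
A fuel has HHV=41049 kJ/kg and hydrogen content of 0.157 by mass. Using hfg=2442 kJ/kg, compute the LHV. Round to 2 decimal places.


LHV = HHV - hfg * 9 * H
Water correction = 2442 * 9 * 0.157 = 3450.546 kJ/kg
LHV = 41049 - 3450.546 = 37598.45 kJ/kg


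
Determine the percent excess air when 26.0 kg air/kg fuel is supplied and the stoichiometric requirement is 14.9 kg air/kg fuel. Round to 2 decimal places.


Excess air = actual - stoichiometric = 26.0 - 14.9 = 11.10 kg/kg fuel
Excess air % = (excess / stoich) * 100 = (11.10 / 14.9) * 100 = 74.50%


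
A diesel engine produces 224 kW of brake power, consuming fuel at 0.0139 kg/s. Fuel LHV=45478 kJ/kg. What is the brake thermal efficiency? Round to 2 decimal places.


eta_BTE = (BP / (mf * LHV)) * 100
Denominator = 0.0139 * 45478 = 632.1442 kW
eta_BTE = (224 / 632.1442) * 100 = 35.43%


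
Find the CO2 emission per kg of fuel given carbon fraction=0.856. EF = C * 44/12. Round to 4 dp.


EF = C_frac * (M_CO2 / M_C)
EF = 0.856 * (44/12)
EF = 0.856 * 3.666667 = 3.1387 kg_CO2/kg_fuel


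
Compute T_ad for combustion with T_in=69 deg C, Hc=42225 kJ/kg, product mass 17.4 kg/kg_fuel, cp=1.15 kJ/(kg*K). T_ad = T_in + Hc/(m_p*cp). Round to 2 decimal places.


T_ad = T_in + Hc / (m_p * cp)
Denominator = 17.4 * 1.15 = 20.0100
Temperature rise = 42225 / 20.0100 = 2110.19 K
T_ad = 69 + 2110.19 = 2179.19 deg C


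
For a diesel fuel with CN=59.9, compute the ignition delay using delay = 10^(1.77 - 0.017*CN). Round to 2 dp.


delay = 10^(1.77 - 0.017*CN)
Exponent = 1.77 - 0.017*59.9 = 0.7517
delay = 10^0.7517 = 5.65 ms


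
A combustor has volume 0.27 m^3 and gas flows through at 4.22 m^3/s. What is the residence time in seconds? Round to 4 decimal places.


tau = V / Q_flow
tau = 0.27 / 4.22 = 0.0640 s


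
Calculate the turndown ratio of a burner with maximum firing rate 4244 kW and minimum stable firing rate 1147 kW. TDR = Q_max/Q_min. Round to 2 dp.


TDR = Q_max / Q_min
TDR = 4244 / 1147 = 3.70


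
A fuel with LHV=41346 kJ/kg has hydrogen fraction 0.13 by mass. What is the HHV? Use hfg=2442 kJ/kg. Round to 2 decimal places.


HHV = LHV + hfg * 9 * H
Water addition = 2442 * 9 * 0.13 = 2857.140 kJ/kg
HHV = 41346 + 2857.140 = 44203.14 kJ/kg


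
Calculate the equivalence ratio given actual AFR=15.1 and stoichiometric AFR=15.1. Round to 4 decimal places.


phi = AFR_stoich / AFR_actual
phi = 15.1 / 15.1 = 1.0000


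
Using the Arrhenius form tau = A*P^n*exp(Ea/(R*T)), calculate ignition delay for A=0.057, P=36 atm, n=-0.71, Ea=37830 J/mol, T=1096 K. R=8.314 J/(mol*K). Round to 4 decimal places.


tau = A * P^n * exp(Ea/(R*T))
P^n = 36^(-0.71) = 0.07852812
Ea/(R*T) = 37830/(8.314*1096) = 4.151603
exp(Ea/(R*T)) = 63.535736
tau = 0.057 * 0.07852812 * 63.535736 = 0.2844 ms


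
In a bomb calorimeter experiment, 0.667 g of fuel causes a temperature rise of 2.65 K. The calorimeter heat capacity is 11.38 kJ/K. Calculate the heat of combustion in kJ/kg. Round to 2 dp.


Hc = C_cal * delta_T / m_fuel
Q_released = 11.38 * 2.65 = 30.1570 kJ
m_fuel = 0.667 g = 0.667/1000 kg = 0.000667 kg
Hc = 30.1570 / 0.000667 = 45212.89 kJ/kg


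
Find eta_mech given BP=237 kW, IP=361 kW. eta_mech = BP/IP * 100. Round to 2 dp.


eta_mech = (BP / IP) * 100
Ratio = 237 / 361 = 0.6565
eta_mech = 0.6565 * 100 = 65.65%


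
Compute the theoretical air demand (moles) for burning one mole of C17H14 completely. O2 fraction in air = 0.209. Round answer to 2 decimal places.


Balanced combustion: C17H14 + 20.5 O2 -> 17 CO2 + 7 H2O
O2 needed = C + H/4 = 17 + 14/4 = 20.50 moles
Air moles = O2 / 0.209 = 20.50 / 0.209 = 98.09 moles air


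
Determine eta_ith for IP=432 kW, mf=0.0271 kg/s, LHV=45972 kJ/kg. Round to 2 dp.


eta_ith = (IP / (mf * LHV)) * 100
Denominator = 0.0271 * 45972 = 1245.8412 kW
eta_ith = (432 / 1245.8412) * 100 = 34.68%


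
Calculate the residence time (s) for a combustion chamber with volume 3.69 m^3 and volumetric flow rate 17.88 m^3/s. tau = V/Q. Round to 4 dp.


tau = V / Q_flow
tau = 3.69 / 17.88 = 0.2064 s


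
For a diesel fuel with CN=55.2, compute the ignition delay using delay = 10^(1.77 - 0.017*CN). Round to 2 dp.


delay = 10^(1.77 - 0.017*CN)
Exponent = 1.77 - 0.017*55.2 = 0.8316
delay = 10^0.8316 = 6.79 ms


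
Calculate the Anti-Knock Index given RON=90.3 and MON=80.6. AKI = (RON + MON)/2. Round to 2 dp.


AKI = (RON + MON) / 2
AKI = (90.3 + 80.6) / 2
AKI = 170.9 / 2 = 85.45


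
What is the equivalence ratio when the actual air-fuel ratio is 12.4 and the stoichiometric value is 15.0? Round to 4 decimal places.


phi = AFR_stoich / AFR_actual
phi = 15.0 / 12.4 = 1.2097


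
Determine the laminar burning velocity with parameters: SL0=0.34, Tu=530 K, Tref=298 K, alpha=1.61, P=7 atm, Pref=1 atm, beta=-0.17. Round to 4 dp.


SL = SL0 * (Tu/Tref)^alpha * (P/Pref)^beta
T ratio = 530/298 = 1.77852349
(T ratio)^alpha = 1.77852349^1.61 = 2.526946
(P/Pref)^beta = 7^(-0.17) = 0.718345
SL = 0.34 * 2.526946 * 0.718345 = 0.6172 m/s


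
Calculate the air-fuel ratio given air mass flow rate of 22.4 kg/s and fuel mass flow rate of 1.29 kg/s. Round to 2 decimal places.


AFR = m_air / m_fuel
AFR = 22.4 / 1.29 = 17.36


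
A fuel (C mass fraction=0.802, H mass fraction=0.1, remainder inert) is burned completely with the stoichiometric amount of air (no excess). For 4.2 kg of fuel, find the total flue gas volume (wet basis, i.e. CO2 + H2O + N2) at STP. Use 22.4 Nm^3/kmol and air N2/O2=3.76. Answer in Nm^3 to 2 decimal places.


Per kg fuel: CO2 = (C/12 kmol)*22.4 = (0.802/12)*22.4 = 1.49707 Nm^3
Per kg fuel: H2O = (H/2 kmol)*22.4 = (0.1/2)*22.4 = 1.12000 Nm^3
O2 needed per kg fuel = C/12 + H/4 = 0.802/12 + 0.1/4 = 0.09183333 kmol
Per kg fuel: N2 = O2*3.76*22.4 = 0.09183333*3.76*22.4 = 7.73457 Nm^3
Total per kg = 1.49707 + 1.12000 + 7.73457 = 10.35164 Nm^3
Total = 10.35164 * 4.2 = 43.48 Nm^3


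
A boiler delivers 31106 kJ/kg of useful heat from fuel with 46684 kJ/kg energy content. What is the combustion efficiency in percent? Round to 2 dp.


Efficiency = (Q_useful / Q_fuel) * 100
Efficiency = (31106 / 46684) * 100
Efficiency = 0.6663 * 100 = 66.63%


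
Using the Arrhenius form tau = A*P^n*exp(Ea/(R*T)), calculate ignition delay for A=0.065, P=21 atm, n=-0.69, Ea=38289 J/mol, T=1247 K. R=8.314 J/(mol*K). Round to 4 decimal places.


tau = A * P^n * exp(Ea/(R*T))
P^n = 21^(-0.69) = 0.12236823
Ea/(R*T) = 38289/(8.314*1247) = 3.693155
exp(Ea/(R*T)) = 40.171393
tau = 0.065 * 0.12236823 * 40.171393 = 0.3195 ms


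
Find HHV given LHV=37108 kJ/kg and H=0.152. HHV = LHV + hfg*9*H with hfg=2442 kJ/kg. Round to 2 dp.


HHV = LHV + hfg * 9 * H
Water addition = 2442 * 9 * 0.152 = 3340.656 kJ/kg
HHV = 37108 + 3340.656 = 40448.66 kJ/kg


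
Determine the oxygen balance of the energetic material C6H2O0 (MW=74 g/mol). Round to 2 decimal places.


OB = -1600 * (2C + H/2 - O) / MW
Inner = 2*6 + 2/2 - 0 = 13.00
OB = -1600 * 13.00 / 74 = -281.08%


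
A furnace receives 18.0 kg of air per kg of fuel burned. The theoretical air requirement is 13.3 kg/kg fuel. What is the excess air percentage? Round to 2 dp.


Excess air = actual - stoichiometric = 18.0 - 13.3 = 4.70 kg/kg fuel
Excess air % = (excess / stoich) * 100 = (4.70 / 13.3) * 100 = 35.34%


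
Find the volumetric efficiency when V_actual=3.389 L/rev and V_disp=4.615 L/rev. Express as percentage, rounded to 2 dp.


eta_v = (V_actual / V_disp) * 100
Ratio = 3.389 / 4.615 = 0.7343
eta_v = 0.7343 * 100 = 73.43%


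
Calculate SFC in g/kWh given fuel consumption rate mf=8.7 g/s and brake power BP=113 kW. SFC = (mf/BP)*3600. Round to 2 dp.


SFC = (mf / BP) * 3600
Rate = 8.7 / 113 = 0.076991 g/(s*kW)
SFC = 0.076991 * 3600 = 277.17 g/kWh


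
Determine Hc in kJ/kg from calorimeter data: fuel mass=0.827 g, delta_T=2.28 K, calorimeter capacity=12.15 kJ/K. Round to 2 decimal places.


Hc = C_cal * delta_T / m_fuel
Q_released = 12.15 * 2.28 = 27.7020 kJ
m_fuel = 0.827 g = 0.827/1000 kg = 0.000827 kg
Hc = 27.7020 / 0.000827 = 33496.98 kJ/kg


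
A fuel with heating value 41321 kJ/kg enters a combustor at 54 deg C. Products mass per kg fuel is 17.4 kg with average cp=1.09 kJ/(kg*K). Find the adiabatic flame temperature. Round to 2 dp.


T_ad = T_in + Hc / (m_p * cp)
Denominator = 17.4 * 1.09 = 18.9660
Temperature rise = 41321 / 18.9660 = 2178.69 K
T_ad = 54 + 2178.69 = 2232.69 deg C


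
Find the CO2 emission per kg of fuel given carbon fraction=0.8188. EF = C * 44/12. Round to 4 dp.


EF = C_frac * (M_CO2 / M_C)
EF = 0.8188 * (44/12)
EF = 0.8188 * 3.666667 = 3.0023 kg_CO2/kg_fuel


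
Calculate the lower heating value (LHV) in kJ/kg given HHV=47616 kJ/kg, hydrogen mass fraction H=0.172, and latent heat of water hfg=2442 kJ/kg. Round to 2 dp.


LHV = HHV - hfg * 9 * H
Water correction = 2442 * 9 * 0.172 = 3780.216 kJ/kg
LHV = 47616 - 3780.216 = 43835.78 kJ/kg


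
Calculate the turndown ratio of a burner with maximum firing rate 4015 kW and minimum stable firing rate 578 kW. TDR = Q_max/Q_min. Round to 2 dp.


TDR = Q_max / Q_min
TDR = 4015 / 578 = 6.95


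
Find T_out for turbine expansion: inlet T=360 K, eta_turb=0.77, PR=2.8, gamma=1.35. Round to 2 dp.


T_out = T_in * (1 - eta * (1 - PR^(-(gamma-1)/gamma)))
Exponent = -(1.35-1)/1.35 = -0.25925926
PR^exp = 2.8^(-0.25925926) = 0.76572026
Factor = 1 - 0.77*(1 - 0.76572026) = 0.81960460
T_out = 360 * 0.81960460 = 295.06 K


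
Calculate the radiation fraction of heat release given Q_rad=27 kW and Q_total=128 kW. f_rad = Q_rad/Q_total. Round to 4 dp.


f_rad = Q_rad / Q_total
f_rad = 27 / 128 = 0.2109


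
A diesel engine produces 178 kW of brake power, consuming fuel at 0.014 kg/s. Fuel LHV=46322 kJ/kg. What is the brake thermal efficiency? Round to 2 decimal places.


eta_BTE = (BP / (mf * LHV)) * 100
Denominator = 0.014 * 46322 = 648.5080 kW
eta_BTE = (178 / 648.5080) * 100 = 27.45%


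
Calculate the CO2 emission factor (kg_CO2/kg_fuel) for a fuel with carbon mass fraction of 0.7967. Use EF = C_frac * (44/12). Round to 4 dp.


EF = C_frac * (M_CO2 / M_C)
EF = 0.7967 * (44/12)
EF = 0.7967 * 3.666667 = 2.9212 kg_CO2/kg_fuel


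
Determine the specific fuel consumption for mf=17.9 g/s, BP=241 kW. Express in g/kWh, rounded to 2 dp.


SFC = (mf / BP) * 3600
Rate = 17.9 / 241 = 0.074274 g/(s*kW)
SFC = 0.074274 * 3600 = 267.39 g/kWh


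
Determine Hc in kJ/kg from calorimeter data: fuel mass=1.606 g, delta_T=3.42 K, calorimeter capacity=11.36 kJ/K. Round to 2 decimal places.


Hc = C_cal * delta_T / m_fuel
Q_released = 11.36 * 3.42 = 38.8512 kJ
m_fuel = 1.606 g = 1.606/1000 kg = 0.001606 kg
Hc = 38.8512 / 0.001606 = 24191.28 kJ/kg


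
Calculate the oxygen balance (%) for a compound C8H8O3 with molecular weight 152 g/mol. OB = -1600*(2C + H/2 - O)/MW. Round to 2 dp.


OB = -1600 * (2C + H/2 - O) / MW
Inner = 2*8 + 8/2 - 3 = 17.00
OB = -1600 * 17.00 / 152 = -178.95%


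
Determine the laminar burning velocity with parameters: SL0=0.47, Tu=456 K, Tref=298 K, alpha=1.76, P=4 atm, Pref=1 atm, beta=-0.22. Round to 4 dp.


SL = SL0 * (Tu/Tref)^alpha * (P/Pref)^beta
T ratio = 456/298 = 1.53020134
(T ratio)^alpha = 1.53020134^1.76 = 2.114256
(P/Pref)^beta = 4^(-0.22) = 0.737135
SL = 0.47 * 2.114256 * 0.737135 = 0.7325 m/s


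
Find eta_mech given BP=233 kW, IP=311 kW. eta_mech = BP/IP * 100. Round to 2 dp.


eta_mech = (BP / IP) * 100
Ratio = 233 / 311 = 0.7492
eta_mech = 0.7492 * 100 = 74.92%


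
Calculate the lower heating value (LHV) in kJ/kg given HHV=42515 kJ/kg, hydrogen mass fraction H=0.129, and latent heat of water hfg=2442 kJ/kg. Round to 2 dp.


LHV = HHV - hfg * 9 * H
Water correction = 2442 * 9 * 0.129 = 2835.162 kJ/kg
LHV = 42515 - 2835.162 = 39679.84 kJ/kg


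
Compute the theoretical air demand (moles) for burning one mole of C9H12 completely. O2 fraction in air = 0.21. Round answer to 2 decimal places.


Balanced combustion: C9H12 + 12 O2 -> 9 CO2 + 6 H2O
O2 needed = C + H/4 = 9 + 12/4 = 12.00 moles
Air moles = O2 / 0.21 = 12.00 / 0.21 = 57.14 moles air


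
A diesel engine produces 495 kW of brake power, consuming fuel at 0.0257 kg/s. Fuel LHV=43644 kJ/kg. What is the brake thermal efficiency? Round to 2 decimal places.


eta_BTE = (BP / (mf * LHV)) * 100
Denominator = 0.0257 * 43644 = 1121.6508 kW
eta_BTE = (495 / 1121.6508) * 100 = 44.13%


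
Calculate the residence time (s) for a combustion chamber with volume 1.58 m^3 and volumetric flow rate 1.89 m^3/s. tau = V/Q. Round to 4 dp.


tau = V / Q_flow
tau = 1.58 / 1.89 = 0.8360 s


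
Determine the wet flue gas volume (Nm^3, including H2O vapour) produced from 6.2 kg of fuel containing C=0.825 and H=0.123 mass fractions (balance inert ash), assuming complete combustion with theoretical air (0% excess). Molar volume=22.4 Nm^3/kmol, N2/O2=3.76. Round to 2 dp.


Per kg fuel: CO2 = (C/12 kmol)*22.4 = (0.825/12)*22.4 = 1.54000 Nm^3
Per kg fuel: H2O = (H/2 kmol)*22.4 = (0.123/2)*22.4 = 1.37760 Nm^3
O2 needed per kg fuel = C/12 + H/4 = 0.825/12 + 0.123/4 = 0.09950000 kmol
Per kg fuel: N2 = O2*3.76*22.4 = 0.09950000*3.76*22.4 = 8.38029 Nm^3
Total per kg = 1.54000 + 1.37760 + 8.38029 = 11.29789 Nm^3
Total = 11.29789 * 6.2 = 70.05 Nm^3


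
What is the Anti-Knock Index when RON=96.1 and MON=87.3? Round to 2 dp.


AKI = (RON + MON) / 2
AKI = (96.1 + 87.3) / 2
AKI = 183.4 / 2 = 91.70


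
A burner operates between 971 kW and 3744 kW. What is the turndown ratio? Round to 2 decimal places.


TDR = Q_max / Q_min
TDR = 3744 / 971 = 3.86


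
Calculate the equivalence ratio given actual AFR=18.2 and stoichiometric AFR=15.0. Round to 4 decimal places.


phi = AFR_stoich / AFR_actual
phi = 15.0 / 18.2 = 0.8242


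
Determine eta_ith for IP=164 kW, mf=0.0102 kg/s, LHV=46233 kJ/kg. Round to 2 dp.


eta_ith = (IP / (mf * LHV)) * 100
Denominator = 0.0102 * 46233 = 471.5766 kW
eta_ith = (164 / 471.5766) * 100 = 34.78%


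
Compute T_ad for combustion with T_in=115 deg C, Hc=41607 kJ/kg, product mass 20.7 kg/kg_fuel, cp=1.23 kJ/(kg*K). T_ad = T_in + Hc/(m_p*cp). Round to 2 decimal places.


T_ad = T_in + Hc / (m_p * cp)
Denominator = 20.7 * 1.23 = 25.4610
Temperature rise = 41607 / 25.4610 = 1634.15 K
T_ad = 115 + 1634.15 = 1749.15 deg C


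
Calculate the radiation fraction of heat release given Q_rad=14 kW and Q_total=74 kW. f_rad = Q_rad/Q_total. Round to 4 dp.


f_rad = Q_rad / Q_total
f_rad = 14 / 74 = 0.1892


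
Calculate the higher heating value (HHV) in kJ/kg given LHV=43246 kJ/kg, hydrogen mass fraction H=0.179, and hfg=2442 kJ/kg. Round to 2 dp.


HHV = LHV + hfg * 9 * H
Water addition = 2442 * 9 * 0.179 = 3934.062 kJ/kg
HHV = 43246 + 3934.062 = 47180.06 kJ/kg


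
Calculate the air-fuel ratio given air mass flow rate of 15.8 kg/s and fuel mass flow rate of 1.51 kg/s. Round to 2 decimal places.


AFR = m_air / m_fuel
AFR = 15.8 / 1.51 = 10.46


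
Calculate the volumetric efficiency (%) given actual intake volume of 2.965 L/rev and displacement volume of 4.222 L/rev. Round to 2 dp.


eta_v = (V_actual / V_disp) * 100
Ratio = 2.965 / 4.222 = 0.7023
eta_v = 0.7023 * 100 = 70.23%


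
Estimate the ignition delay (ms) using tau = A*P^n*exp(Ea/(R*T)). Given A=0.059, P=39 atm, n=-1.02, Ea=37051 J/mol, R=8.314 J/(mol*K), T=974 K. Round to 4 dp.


tau = A * P^n * exp(Ea/(R*T))
P^n = 39^(-1.02) = 0.02382945
Ea/(R*T) = 37051/(8.314*974) = 4.575420
exp(Ea/(R*T)) = 97.068790
tau = 0.059 * 0.02382945 * 97.068790 = 0.1365 ms


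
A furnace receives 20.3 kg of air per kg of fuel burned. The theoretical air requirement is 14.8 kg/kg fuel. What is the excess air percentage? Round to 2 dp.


Excess air = actual - stoichiometric = 20.3 - 14.8 = 5.50 kg/kg fuel
Excess air % = (excess / stoich) * 100 = (5.50 / 14.8) * 100 = 37.16%


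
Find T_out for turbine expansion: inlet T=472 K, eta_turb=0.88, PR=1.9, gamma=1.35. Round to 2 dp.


T_out = T_in * (1 - eta * (1 - PR^(-(gamma-1)/gamma)))
Exponent = -(1.35-1)/1.35 = -0.25925926
PR^exp = 1.9^(-0.25925926) = 0.84670193
Factor = 1 - 0.88*(1 - 0.84670193) = 0.86509770
T_out = 472 * 0.86509770 = 408.33 K


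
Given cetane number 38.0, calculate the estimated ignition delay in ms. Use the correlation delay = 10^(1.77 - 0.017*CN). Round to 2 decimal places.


delay = 10^(1.77 - 0.017*CN)
Exponent = 1.77 - 0.017*38.0 = 1.1240
delay = 10^1.1240 = 13.30 ms


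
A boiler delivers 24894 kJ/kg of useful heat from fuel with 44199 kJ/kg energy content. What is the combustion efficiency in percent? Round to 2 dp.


Efficiency = (Q_useful / Q_fuel) * 100
Efficiency = (24894 / 44199) * 100
Efficiency = 0.5632 * 100 = 56.32%


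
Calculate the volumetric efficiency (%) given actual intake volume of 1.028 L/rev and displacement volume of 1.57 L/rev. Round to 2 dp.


eta_v = (V_actual / V_disp) * 100
Ratio = 1.028 / 1.57 = 0.6548
eta_v = 0.6548 * 100 = 65.48%


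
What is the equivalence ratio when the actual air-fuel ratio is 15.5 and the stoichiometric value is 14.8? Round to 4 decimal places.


phi = AFR_stoich / AFR_actual
phi = 14.8 / 15.5 = 0.9548


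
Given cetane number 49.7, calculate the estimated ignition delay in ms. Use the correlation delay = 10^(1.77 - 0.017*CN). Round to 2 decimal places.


delay = 10^(1.77 - 0.017*CN)
Exponent = 1.77 - 0.017*49.7 = 0.9251
delay = 10^0.9251 = 8.42 ms


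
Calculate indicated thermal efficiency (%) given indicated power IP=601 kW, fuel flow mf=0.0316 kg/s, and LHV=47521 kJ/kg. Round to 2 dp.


eta_ith = (IP / (mf * LHV)) * 100
Denominator = 0.0316 * 47521 = 1501.6636 kW
eta_ith = (601 / 1501.6636) * 100 = 40.02%


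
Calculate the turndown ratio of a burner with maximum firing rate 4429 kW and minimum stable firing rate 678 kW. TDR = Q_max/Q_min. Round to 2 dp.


TDR = Q_max / Q_min
TDR = 4429 / 678 = 6.53


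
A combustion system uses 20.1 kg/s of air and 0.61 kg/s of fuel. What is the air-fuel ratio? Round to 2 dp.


AFR = m_air / m_fuel
AFR = 20.1 / 0.61 = 32.95


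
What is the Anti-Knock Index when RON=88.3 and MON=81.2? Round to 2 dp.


AKI = (RON + MON) / 2
AKI = (88.3 + 81.2) / 2
AKI = 169.5 / 2 = 84.75


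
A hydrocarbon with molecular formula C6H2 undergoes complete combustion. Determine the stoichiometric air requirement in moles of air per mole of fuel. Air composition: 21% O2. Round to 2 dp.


Balanced combustion: C6H2 + 6.5 O2 -> 6 CO2 + 1 H2O
O2 needed = C + H/4 = 6 + 2/4 = 6.50 moles
Air moles = O2 / 0.21 = 6.50 / 0.21 = 30.95 moles air


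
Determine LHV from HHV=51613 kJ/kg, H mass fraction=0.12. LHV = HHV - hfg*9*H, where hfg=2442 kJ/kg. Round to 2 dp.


LHV = HHV - hfg * 9 * H
Water correction = 2442 * 9 * 0.12 = 2637.360 kJ/kg
LHV = 51613 - 2637.360 = 48975.64 kJ/kg


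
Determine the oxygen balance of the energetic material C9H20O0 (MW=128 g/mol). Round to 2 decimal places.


OB = -1600 * (2C + H/2 - O) / MW
Inner = 2*9 + 20/2 - 0 = 28.00
OB = -1600 * 28.00 / 128 = -350.00%


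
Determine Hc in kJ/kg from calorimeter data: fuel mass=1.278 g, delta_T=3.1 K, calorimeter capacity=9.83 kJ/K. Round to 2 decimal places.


Hc = C_cal * delta_T / m_fuel
Q_released = 9.83 * 3.1 = 30.4730 kJ
m_fuel = 1.278 g = 1.278/1000 kg = 0.001278 kg
Hc = 30.4730 / 0.001278 = 23844.29 kJ/kg


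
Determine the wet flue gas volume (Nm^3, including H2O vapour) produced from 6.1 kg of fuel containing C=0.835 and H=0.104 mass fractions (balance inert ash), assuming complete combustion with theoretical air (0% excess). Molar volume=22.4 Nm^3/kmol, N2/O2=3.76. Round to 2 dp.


Per kg fuel: CO2 = (C/12 kmol)*22.4 = (0.835/12)*22.4 = 1.55867 Nm^3
Per kg fuel: H2O = (H/2 kmol)*22.4 = (0.104/2)*22.4 = 1.16480 Nm^3
O2 needed per kg fuel = C/12 + H/4 = 0.835/12 + 0.104/4 = 0.09558333 kmol
Per kg fuel: N2 = O2*3.76*22.4 = 0.09558333*3.76*22.4 = 8.05041 Nm^3
Total per kg = 1.55867 + 1.16480 + 8.05041 = 10.77388 Nm^3
Total = 10.77388 * 6.1 = 65.72 Nm^3


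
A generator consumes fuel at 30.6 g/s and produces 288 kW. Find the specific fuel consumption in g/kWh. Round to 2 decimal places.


SFC = (mf / BP) * 3600
Rate = 30.6 / 288 = 0.106250 g/(s*kW)
SFC = 0.106250 * 3600 = 382.50 g/kWh


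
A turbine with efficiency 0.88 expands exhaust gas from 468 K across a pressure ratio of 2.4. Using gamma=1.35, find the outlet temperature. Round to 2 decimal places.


T_out = T_in * (1 - eta * (1 - PR^(-(gamma-1)/gamma)))
Exponent = -(1.35-1)/1.35 = -0.25925926
PR^exp = 2.4^(-0.25925926) = 0.79694200
Factor = 1 - 0.88*(1 - 0.79694200) = 0.82130896
T_out = 468 * 0.82130896 = 384.37 K


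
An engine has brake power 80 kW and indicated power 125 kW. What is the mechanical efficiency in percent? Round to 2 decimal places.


eta_mech = (BP / IP) * 100
Ratio = 80 / 125 = 0.6400
eta_mech = 0.6400 * 100 = 64.00%


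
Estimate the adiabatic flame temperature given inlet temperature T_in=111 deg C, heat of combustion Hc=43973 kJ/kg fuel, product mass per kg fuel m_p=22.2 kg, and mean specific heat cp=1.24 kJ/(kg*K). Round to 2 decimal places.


T_ad = T_in + Hc / (m_p * cp)
Denominator = 22.2 * 1.24 = 27.5280
Temperature rise = 43973 / 27.5280 = 1597.39 K
T_ad = 111 + 1597.39 = 1708.39 deg C


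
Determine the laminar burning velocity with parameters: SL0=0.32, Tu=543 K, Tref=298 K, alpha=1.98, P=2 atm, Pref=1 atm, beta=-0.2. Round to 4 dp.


SL = SL0 * (Tu/Tref)^alpha * (P/Pref)^beta
T ratio = 543/298 = 1.82214765
(T ratio)^alpha = 1.82214765^1.98 = 3.280616
(P/Pref)^beta = 2^(-0.2) = 0.870551
SL = 0.32 * 3.280616 * 0.870551 = 0.9139 m/s


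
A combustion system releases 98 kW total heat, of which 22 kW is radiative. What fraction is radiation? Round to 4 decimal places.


f_rad = Q_rad / Q_total
f_rad = 22 / 98 = 0.2245


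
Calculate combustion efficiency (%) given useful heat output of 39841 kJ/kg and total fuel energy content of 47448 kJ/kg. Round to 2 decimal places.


Efficiency = (Q_useful / Q_fuel) * 100
Efficiency = (39841 / 47448) * 100
Efficiency = 0.8397 * 100 = 83.97%


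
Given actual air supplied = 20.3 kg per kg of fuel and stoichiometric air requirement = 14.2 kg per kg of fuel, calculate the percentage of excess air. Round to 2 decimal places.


Excess air = actual - stoichiometric = 20.3 - 14.2 = 6.10 kg/kg fuel
Excess air % = (excess / stoich) * 100 = (6.10 / 14.2) * 100 = 42.96%


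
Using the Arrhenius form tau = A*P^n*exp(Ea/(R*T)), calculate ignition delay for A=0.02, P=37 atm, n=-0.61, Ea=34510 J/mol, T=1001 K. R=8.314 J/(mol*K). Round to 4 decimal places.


tau = A * P^n * exp(Ea/(R*T))
P^n = 37^(-0.61) = 0.11050882
Ea/(R*T) = 34510/(8.314*1001) = 4.146683
exp(Ea/(R*T)) = 63.223954
tau = 0.02 * 0.11050882 * 63.223954 = 0.1397 ms


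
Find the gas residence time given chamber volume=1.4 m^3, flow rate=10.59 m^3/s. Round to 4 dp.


tau = V / Q_flow
tau = 1.4 / 10.59 = 0.1322 s


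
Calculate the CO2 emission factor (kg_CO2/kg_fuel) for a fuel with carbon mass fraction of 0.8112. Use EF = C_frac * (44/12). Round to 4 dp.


EF = C_frac * (M_CO2 / M_C)
EF = 0.8112 * (44/12)
EF = 0.8112 * 3.666667 = 2.9744 kg_CO2/kg_fuel


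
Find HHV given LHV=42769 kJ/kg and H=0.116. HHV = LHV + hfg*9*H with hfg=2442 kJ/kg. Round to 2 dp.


HHV = LHV + hfg * 9 * H
Water addition = 2442 * 9 * 0.116 = 2549.448 kJ/kg
HHV = 42769 + 2549.448 = 45318.45 kJ/kg


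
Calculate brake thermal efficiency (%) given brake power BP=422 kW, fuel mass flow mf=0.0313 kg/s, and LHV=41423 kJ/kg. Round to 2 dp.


eta_BTE = (BP / (mf * LHV)) * 100
Denominator = 0.0313 * 41423 = 1296.5399 kW
eta_BTE = (422 / 1296.5399) * 100 = 32.55%


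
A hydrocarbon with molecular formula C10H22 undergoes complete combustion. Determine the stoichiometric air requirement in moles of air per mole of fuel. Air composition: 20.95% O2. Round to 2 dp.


Balanced combustion: C10H22 + 15.5 O2 -> 10 CO2 + 11 H2O
O2 needed = C + H/4 = 10 + 22/4 = 15.50 moles
Air moles = O2 / 0.2095 = 15.50 / 0.2095 = 73.99 moles air
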